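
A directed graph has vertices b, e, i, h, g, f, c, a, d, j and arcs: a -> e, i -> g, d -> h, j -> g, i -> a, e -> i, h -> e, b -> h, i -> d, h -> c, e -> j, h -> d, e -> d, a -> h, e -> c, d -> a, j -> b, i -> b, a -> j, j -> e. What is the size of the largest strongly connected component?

{a, b, d, e, h, i, j} are all mutually reachable — one SCC of size 7.
{g} is an SCC by itself.
{f} is an SCC by itself.
{c} is an SCC by itself.
The largest has 7 vertices.

7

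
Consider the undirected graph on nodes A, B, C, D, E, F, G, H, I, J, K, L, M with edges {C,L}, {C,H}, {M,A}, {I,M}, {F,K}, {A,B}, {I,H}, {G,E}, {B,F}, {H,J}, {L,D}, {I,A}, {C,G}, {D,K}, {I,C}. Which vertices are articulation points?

Removing C increases the component count from 1 to 2, so C is a cut vertex.
Removing G increases the component count from 1 to 2, so G is a cut vertex.
Removing H increases the component count from 1 to 2, so H is a cut vertex.
By contrast removing B leaves 1 component; it is not a cut vertex. No other vertex is a cut vertex either.

C, G, H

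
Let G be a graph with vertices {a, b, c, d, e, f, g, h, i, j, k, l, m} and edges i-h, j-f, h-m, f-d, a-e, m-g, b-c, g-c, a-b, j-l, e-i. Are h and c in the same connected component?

Yes

From h we can reach a, b, c, e, g, h, i, m, which includes c.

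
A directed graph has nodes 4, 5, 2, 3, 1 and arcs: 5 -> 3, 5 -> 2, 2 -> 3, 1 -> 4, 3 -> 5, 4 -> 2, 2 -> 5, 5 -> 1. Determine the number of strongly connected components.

1

{1, 2, 3, 4, 5} are all mutually reachable — one SCC of size 5.
That gives 1 strongly connected component.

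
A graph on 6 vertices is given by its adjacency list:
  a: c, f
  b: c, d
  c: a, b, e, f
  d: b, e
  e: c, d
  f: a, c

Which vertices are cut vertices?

Removing c increases the component count from 1 to 2, so c is a cut vertex.
By contrast removing e leaves 1 component; it is not a cut vertex. No other vertex is a cut vertex either.

c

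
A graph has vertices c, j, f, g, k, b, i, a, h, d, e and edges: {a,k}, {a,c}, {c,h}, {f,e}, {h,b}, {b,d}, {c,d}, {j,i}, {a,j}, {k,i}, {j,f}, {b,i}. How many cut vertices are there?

2

Removing f increases the component count from 2 to 3, so f is a cut vertex.
Removing j increases the component count from 2 to 3, so j is a cut vertex.
By contrast removing a leaves 2 components; it is not a cut vertex. No other vertex is a cut vertex either.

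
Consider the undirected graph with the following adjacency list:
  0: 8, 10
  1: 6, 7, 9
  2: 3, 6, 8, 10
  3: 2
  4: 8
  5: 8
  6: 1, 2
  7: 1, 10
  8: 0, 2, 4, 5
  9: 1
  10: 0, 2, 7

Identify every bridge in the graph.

The edges on the cycle 8-2-6-1-7-10-0-8 are not bridges since each lies on that cycle.
But removing 8-4 disconnects 8 from 4; removing 8-5 disconnects 8 from 5; removing 3-2 disconnects 3 from 2; removing 1-9 disconnects 1 from 9 — these are bridges.

1-9, 2-3, 4-8, 5-8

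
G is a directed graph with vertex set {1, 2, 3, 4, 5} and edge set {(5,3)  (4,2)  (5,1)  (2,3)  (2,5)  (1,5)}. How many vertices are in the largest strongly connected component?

2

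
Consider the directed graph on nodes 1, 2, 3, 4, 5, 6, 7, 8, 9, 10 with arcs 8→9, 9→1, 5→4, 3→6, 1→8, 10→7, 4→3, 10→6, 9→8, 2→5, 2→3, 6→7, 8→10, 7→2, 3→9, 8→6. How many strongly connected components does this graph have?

{1, 2, 3, 4, 5, 6, 7, 8, 9, 10} are all mutually reachable — one SCC of size 10.
That gives 1 strongly connected component.

1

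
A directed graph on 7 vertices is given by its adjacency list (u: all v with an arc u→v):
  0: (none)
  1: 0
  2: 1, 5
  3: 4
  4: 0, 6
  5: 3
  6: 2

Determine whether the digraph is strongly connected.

There is no directed path from 0 to 3, so the graph is not strongly connected.

No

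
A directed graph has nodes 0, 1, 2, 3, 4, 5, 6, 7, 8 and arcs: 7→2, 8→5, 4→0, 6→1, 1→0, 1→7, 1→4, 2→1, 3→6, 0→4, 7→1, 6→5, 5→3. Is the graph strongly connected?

There is no directed path from 0 to 8, so the graph is not strongly connected.

No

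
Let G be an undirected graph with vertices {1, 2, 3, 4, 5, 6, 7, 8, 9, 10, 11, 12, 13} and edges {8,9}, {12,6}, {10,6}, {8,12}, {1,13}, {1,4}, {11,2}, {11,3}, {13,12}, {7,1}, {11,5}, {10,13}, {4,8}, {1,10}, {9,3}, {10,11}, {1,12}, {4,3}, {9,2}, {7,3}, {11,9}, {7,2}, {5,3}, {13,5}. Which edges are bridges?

none

The edges on the cycle 1-10-11-3-4-1 are not bridges since each lies on that cycle.
Every edge lies on some cycle, so there are no bridges.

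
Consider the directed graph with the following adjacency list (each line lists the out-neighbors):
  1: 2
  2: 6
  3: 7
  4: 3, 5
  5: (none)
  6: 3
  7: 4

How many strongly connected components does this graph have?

{3, 4, 7} are all mutually reachable — one SCC of size 3.
{2} is an SCC by itself.
{6} is an SCC by itself.
{5} is an SCC by itself.
{1} is an SCC by itself.
That gives 5 strongly connected components.

5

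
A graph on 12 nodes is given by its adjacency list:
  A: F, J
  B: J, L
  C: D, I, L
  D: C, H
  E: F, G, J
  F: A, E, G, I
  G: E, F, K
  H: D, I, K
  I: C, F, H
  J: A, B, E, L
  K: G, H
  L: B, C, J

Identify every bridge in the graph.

none

The edges on the cycle F-G-E-F are not bridges since each lies on that cycle.
Every edge lies on some cycle, so there are no bridges.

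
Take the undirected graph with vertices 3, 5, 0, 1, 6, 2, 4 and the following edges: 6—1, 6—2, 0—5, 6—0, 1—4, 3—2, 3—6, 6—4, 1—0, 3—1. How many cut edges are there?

1

The edges on the cycle 3-6-0-1-3 are not bridges since each lies on that cycle.
But removing 5—0 disconnects 5 from 0 — this is a bridge.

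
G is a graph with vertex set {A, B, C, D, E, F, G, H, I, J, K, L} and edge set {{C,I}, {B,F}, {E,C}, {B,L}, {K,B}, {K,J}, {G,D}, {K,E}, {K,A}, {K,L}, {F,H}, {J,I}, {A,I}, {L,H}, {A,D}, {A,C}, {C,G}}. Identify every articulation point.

Removing K increases the component count from 1 to 2, so K is a cut vertex.
By contrast removing F leaves 1 component; it is not a cut vertex. No other vertex is a cut vertex either.

K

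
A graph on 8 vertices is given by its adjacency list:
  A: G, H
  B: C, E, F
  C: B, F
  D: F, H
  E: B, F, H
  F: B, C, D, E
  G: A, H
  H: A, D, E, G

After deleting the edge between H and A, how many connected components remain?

1

H and A are still connected via H-G-A, so the component count stays at 1.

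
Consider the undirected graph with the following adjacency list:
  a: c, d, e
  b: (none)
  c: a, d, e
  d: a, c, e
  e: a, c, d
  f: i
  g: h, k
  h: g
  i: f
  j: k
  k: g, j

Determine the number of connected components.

b is isolated — a component by itself.
Starting from f we can reach f, i. That is one component of size 2.
Starting from g we can reach g, h, j, k. That is one component of size 4.
Starting from a we can reach a, c, d, e. That is one component of size 4.
Total: 4 components.

4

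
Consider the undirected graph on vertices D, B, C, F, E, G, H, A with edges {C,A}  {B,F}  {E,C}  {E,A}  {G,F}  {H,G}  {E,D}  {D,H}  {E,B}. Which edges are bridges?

none

The edges on the cycle E-C-A-E are not bridges since each lies on that cycle.
Every edge lies on some cycle, so there are no bridges.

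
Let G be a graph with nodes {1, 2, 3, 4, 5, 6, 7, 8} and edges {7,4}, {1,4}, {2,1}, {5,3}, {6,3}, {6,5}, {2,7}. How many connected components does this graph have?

8 is isolated — a component by itself.
Starting from 3 we can reach 3, 5, 6. That is one component of size 3.
Starting from 1 we can reach 1, 2, 4, 7. That is one component of size 4.
Total: 3 components.

3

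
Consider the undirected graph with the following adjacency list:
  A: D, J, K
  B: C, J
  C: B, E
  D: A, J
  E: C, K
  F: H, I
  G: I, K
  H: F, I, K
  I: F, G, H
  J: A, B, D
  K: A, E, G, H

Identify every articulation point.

K

Removing K increases the component count from 1 to 2, so K is a cut vertex.
By contrast removing G leaves 1 component; it is not a cut vertex. No other vertex is a cut vertex either.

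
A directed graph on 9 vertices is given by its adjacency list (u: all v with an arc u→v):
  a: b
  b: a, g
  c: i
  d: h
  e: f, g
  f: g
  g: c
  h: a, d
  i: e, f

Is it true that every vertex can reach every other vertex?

No

There is no directed path from a to h, so the graph is not strongly connected.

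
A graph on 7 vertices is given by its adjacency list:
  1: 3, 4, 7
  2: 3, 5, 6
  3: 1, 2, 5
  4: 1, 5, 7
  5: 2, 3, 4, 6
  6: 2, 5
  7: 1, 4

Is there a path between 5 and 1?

From 5 we can reach 1, 2, 3, 4, 5, 6, 7, which includes 1.

Yes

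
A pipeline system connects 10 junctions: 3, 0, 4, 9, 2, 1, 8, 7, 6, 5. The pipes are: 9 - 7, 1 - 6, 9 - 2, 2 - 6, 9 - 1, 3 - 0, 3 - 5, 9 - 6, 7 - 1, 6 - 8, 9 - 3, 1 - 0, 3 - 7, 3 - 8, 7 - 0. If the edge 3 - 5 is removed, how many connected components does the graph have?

3

Before removal there are 2 components.
3 - 5 is a bridge — removing it separates 3's side from 5's side.
After removal: 3 components.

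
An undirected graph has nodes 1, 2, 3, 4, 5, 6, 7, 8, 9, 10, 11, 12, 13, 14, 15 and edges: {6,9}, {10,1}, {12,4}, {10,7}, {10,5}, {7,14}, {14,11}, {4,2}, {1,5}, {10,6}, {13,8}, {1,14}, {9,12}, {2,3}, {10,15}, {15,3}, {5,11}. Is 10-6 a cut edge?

No

After removing 10-6, the path 10-15-3-2-4-12-9-6 still connects them, so the edge is not a bridge.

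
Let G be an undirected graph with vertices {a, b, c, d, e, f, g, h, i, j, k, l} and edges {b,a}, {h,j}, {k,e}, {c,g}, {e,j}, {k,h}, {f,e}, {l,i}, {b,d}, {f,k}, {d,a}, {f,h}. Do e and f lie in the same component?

From e we can reach e, f, h, j, k, which includes f.

Yes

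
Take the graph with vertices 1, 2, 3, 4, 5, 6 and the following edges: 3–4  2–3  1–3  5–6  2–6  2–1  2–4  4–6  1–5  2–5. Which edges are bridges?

none

The edges on the cycle 2-1-5-6-4-2 are not bridges since each lies on that cycle.
Every edge lies on some cycle, so there are no bridges.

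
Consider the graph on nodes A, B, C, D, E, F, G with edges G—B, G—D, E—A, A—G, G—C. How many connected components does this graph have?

2

F is isolated — a component by itself.
Starting from A we can reach A, B, C, D, E, G. That is one component of size 6.
Total: 2 components.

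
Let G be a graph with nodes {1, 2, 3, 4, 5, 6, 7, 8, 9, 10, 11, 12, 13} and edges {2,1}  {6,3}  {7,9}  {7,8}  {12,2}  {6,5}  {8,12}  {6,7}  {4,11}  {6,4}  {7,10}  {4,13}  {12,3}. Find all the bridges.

1-2, 10-7, 11-4, 12-2, 13-4, 4-6, 5-6, 7-9

The edges on the cycle 6-7-8-12-3-6 are not bridges since each lies on that cycle.
But removing 13-4 disconnects 13 from 4; removing 7-10 disconnects 7 from 10; removing 12-2 disconnects 12 from 2; removing 6-5 disconnects 6 from 5 — these are bridges.
In total 8 edges are bridges.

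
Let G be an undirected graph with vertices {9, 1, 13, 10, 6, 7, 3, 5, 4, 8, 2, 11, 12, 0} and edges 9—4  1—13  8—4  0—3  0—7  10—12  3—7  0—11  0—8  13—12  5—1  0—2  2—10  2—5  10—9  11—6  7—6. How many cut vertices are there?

Removing 0 increases the component count from 1 to 2, so 0 is a cut vertex.
By contrast removing 11 leaves 1 component; it is not a cut vertex. No other vertex is a cut vertex either.

1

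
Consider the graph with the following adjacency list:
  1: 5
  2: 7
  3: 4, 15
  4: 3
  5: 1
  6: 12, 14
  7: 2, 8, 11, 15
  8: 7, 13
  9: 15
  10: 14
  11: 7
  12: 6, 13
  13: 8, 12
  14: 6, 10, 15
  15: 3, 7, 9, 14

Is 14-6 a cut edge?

No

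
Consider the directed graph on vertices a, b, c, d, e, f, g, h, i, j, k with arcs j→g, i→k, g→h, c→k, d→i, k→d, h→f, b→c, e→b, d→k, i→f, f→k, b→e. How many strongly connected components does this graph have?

7

{d, f, i, k} are all mutually reachable — one SCC of size 4.
{b, e} are all mutually reachable — one SCC of size 2.
{j} is an SCC by itself.
{c} is an SCC by itself.
{h} is an SCC by itself.
(and 2 more singleton SCCs)
That gives 7 strongly connected components.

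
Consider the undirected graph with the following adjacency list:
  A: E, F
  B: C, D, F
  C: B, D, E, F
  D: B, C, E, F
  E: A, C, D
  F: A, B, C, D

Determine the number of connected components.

1

Starting from A we can reach A, B, C, D, E, F. That is one component of size 6.
Total: 1 component.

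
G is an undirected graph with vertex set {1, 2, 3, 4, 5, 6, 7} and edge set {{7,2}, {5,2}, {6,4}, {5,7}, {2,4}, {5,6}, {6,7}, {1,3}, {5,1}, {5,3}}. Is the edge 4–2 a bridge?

After removing 4–2, the path 4-6-5-2 still connects them, so the edge is not a bridge.

No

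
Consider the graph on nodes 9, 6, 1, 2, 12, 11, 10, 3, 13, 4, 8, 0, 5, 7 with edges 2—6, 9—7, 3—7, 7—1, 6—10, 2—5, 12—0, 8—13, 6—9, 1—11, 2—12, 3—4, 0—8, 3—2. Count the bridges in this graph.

The edges on the cycle 3-2-6-9-7-3 are not bridges since each lies on that cycle.
But removing 1—7 disconnects 1 from 7; removing 8—13 disconnects 8 from 13; removing 2—5 disconnects 2 from 5; removing 2—12 disconnects 2 from 12 — these are bridges.
In total 9 edges are bridges.

9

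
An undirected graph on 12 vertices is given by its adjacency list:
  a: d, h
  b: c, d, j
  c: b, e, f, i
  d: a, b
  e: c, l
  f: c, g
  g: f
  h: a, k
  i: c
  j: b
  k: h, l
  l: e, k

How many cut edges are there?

4

The edges on the cycle b-c-e-l-k-h-a-d-b are not bridges since each lies on that cycle.
But removing c-i disconnects c from i; removing f-c disconnects f from c; removing f-g disconnects f from g; removing b-j disconnects b from j — these are bridges.
That makes 4 bridges.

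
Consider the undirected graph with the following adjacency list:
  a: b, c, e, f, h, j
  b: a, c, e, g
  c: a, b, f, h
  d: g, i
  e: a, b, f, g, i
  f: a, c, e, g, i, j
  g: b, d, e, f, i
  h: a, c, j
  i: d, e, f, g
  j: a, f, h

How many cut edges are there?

The edges on the cycle e-b-c-f-e are not bridges since each lies on that cycle.
Every edge lies on some cycle, so there are no bridges.

0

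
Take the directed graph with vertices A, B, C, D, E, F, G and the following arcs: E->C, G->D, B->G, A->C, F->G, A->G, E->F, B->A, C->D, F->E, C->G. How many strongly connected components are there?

6

{E, F} are all mutually reachable — one SCC of size 2.
{D} is an SCC by itself.
{A} is an SCC by itself.
{G} is an SCC by itself.
{B} is an SCC by itself.
(and 1 more singleton SCC)
That gives 6 strongly connected components.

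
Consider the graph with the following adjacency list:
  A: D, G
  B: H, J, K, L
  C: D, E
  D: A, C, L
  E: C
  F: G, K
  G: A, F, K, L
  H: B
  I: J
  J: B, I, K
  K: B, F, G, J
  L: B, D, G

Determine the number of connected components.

1

Starting from A we can reach A, B, C, D, E, F, G, H, I, J, K, L. That is one component of size 12.
Total: 1 component.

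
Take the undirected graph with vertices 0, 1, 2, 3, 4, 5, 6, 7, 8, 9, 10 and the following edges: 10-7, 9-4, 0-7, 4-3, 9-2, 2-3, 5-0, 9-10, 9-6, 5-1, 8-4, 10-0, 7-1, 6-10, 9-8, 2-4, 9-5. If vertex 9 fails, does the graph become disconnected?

Yes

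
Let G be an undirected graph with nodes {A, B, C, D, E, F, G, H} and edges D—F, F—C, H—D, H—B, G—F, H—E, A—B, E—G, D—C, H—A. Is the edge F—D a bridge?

After removing F—D, the path F-C-D still connects them, so the edge is not a bridge.

No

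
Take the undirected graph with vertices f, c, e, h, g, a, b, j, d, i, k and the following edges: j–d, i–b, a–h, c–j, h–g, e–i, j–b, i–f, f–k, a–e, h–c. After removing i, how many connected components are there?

2

With i gone, the remaining components are: {f, k}; {a, b, c, d, e, g, h, j}.
That is 2 components.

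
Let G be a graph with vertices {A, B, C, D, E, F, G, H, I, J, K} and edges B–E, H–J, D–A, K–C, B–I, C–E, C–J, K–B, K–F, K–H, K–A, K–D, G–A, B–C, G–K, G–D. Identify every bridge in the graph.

B-I, F-K

The edges on the cycle K-H-J-C-B-K are not bridges since each lies on that cycle.
But removing I–B disconnects I from B; removing K–F disconnects K from F — these are bridges.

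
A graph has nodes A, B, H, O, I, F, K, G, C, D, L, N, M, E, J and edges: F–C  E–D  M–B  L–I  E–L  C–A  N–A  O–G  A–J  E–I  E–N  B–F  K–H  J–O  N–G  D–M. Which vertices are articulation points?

E

Removing E increases the component count from 2 to 3, so E is a cut vertex.
By contrast removing N leaves 2 components; it is not a cut vertex. No other vertex is a cut vertex either.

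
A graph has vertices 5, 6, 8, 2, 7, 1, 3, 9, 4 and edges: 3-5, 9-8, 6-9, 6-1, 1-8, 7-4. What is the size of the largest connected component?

4

2 is isolated — a component by itself.
Starting from 4 we can reach 4, 7. That is one component of size 2.
Starting from 3 we can reach 3, 5. That is one component of size 2.
Starting from 1 we can reach 1, 6, 8, 9. That is one component of size 4.
The largest has 4 vertices.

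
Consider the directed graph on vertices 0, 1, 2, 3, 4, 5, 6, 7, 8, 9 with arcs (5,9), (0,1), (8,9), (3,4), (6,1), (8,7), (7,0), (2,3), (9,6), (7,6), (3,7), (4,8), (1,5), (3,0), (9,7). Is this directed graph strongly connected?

There is no directed path from 5 to 2, so the graph is not strongly connected.

No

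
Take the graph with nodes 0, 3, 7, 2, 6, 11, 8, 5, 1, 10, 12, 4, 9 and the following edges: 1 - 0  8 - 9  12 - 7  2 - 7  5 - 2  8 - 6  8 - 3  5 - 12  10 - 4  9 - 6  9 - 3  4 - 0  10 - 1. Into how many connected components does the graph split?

4

11 is isolated — a component by itself.
Starting from 3 we can reach 3, 6, 8, 9. That is one component of size 4.
Starting from 2 we can reach 2, 5, 7, 12. That is one component of size 4.
Starting from 0 we can reach 0, 1, 4, 10. That is one component of size 4.
Total: 4 components.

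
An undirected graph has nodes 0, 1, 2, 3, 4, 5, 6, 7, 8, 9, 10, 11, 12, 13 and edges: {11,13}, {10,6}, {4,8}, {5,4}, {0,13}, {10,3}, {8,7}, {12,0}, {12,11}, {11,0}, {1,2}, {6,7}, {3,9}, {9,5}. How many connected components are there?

3

Starting from 1 we can reach 1, 2. That is one component of size 2.
Starting from 0 we can reach 0, 11, 12, 13. That is one component of size 4.
Starting from 3 we can reach 3, 4, 5, 6, 7, 8, 9, 10. That is one component of size 8.
Total: 3 components.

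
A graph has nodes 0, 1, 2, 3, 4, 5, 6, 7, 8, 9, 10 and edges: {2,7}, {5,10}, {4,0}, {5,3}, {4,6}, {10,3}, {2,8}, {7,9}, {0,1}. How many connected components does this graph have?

3

Starting from 3 we can reach 3, 5, 10. That is one component of size 3.
Starting from 0 we can reach 0, 1, 4, 6. That is one component of size 4.
Starting from 2 we can reach 2, 7, 8, 9. That is one component of size 4.
Total: 3 components.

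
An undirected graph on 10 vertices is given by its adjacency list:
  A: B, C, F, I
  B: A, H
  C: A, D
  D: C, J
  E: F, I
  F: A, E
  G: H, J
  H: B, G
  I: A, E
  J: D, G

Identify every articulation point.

A

Removing A increases the component count from 1 to 2, so A is a cut vertex.
By contrast removing B leaves 1 component; it is not a cut vertex. No other vertex is a cut vertex either.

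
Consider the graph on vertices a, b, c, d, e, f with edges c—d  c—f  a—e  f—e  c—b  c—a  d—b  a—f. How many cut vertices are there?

1

Removing c increases the component count from 1 to 2, so c is a cut vertex.
By contrast removing f leaves 1 component; it is not a cut vertex. No other vertex is a cut vertex either.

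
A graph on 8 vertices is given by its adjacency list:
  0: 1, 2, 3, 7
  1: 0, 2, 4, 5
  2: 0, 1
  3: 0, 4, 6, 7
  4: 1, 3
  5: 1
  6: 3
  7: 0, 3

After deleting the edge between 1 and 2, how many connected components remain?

1 and 2 are still connected via 1-0-2, so the component count stays at 1.

1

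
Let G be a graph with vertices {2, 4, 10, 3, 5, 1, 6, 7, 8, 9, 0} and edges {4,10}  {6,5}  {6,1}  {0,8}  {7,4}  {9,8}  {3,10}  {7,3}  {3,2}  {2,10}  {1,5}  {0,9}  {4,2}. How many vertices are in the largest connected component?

5

Starting from 1 we can reach 1, 5, 6. That is one component of size 3.
Starting from 0 we can reach 0, 8, 9. That is one component of size 3.
Starting from 2 we can reach 2, 3, 4, 7, 10. That is one component of size 5.
The largest has 5 vertices.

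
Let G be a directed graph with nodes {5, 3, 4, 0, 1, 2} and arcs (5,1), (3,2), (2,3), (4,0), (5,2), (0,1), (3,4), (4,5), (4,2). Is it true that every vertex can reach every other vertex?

There is no directed path from 0 to 2, so the graph is not strongly connected.

No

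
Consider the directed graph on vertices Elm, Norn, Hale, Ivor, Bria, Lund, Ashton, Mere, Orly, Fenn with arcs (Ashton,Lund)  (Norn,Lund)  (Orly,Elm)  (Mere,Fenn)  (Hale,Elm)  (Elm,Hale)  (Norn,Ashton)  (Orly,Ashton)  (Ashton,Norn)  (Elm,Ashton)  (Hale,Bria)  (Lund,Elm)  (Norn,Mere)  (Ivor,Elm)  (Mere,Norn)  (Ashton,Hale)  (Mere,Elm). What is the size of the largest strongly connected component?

6

{Elm, Hale, Lund, Mere, Norn, Ashton} are all mutually reachable — one SCC of size 6.
{Ivor} is an SCC by itself.
{Bria} is an SCC by itself.
{Orly} is an SCC by itself.
{Fenn} is an SCC by itself.
The largest has 6 vertices.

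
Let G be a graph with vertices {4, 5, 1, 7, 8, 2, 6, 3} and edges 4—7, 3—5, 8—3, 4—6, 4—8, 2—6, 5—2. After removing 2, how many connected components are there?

With 2 gone, the remaining components are: {1}; {3, 4, 5, 6, 7, 8}.
That is 2 components.

2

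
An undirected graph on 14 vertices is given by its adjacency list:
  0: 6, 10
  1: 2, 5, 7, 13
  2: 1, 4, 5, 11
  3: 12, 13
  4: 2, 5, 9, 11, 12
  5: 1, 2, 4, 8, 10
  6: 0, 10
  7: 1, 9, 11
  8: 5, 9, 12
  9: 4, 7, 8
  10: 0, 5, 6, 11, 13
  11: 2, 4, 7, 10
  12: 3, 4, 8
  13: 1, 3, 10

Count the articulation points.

1

Removing 10 increases the component count from 1 to 2, so 10 is a cut vertex.
By contrast removing 11 leaves 1 component; it is not a cut vertex. No other vertex is a cut vertex either.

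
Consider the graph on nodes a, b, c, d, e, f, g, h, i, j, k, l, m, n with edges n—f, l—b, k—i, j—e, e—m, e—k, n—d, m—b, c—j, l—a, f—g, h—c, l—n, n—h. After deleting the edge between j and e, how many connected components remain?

j and e are still connected via j-c-h-n-l-b-m-e, so the component count stays at 1.

1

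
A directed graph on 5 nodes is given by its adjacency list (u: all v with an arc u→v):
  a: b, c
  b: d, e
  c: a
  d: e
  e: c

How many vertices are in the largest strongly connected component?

{a, b, c, d, e} are all mutually reachable — one SCC of size 5.
The largest has 5 vertices.

5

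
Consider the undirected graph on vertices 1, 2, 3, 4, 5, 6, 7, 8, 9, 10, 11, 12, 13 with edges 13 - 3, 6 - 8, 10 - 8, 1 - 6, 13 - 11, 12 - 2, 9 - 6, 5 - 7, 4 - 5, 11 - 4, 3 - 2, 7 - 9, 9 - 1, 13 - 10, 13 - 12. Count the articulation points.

1

Removing 13 increases the component count from 1 to 2, so 13 is a cut vertex.
By contrast removing 8 leaves 1 component; it is not a cut vertex. No other vertex is a cut vertex either.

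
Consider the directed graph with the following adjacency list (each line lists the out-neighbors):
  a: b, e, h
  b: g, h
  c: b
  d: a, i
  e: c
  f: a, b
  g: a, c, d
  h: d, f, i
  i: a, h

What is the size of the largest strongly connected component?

9

{a, b, c, d, e, f, g, h, i} are all mutually reachable — one SCC of size 9.
The largest has 9 vertices.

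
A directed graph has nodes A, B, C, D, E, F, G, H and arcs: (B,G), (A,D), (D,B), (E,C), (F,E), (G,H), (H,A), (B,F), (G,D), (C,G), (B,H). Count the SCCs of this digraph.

1

{A, B, C, D, E, F, G, H} are all mutually reachable — one SCC of size 8.
That gives 1 strongly connected component.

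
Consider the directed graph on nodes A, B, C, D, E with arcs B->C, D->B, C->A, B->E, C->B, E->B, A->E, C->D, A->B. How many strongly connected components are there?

{A, B, C, D, E} are all mutually reachable — one SCC of size 5.
That gives 1 strongly connected component.

1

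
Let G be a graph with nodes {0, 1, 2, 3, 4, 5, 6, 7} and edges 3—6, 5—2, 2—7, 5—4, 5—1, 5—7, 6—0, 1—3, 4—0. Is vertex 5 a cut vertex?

Deleting 5 raises the number of components from 1 to 2, so 5 is a cut vertex.

Yes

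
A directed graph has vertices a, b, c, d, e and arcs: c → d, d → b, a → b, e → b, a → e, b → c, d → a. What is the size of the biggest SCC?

{a, b, c, d, e} are all mutually reachable — one SCC of size 5.
The largest has 5 vertices.

5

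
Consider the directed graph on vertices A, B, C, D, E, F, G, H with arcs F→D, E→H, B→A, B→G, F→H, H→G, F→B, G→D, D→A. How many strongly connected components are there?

8

{G} is an SCC by itself.
{E} is an SCC by itself.
{C} is an SCC by itself.
{H} is an SCC by itself.
{B} is an SCC by itself.
(and 3 more singleton SCCs)
That gives 8 strongly connected components.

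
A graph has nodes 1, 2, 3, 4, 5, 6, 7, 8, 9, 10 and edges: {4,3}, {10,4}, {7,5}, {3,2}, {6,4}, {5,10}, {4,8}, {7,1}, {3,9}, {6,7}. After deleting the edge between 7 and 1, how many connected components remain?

Before removal there is 1 component.
7—1 is a bridge — removing it separates 7's side from 1's side.
After removal: 2 components.

2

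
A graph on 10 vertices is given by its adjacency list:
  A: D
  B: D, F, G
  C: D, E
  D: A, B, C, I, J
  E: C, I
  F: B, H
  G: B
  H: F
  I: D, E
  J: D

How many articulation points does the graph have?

Removing B increases the component count from 1 to 3, so B is a cut vertex.
Removing D increases the component count from 1 to 4, so D is a cut vertex.
Removing F increases the component count from 1 to 2, so F is a cut vertex.
By contrast removing C leaves 1 component; it is not a cut vertex. No other vertex is a cut vertex either.

3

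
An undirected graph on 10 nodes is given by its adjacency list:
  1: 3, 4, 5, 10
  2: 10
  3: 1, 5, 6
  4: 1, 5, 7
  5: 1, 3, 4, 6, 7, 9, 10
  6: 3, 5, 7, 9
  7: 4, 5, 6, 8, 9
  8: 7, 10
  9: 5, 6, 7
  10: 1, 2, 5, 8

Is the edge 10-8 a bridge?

After removing 10-8, the path 10-5-7-8 still connects them, so the edge is not a bridge.

No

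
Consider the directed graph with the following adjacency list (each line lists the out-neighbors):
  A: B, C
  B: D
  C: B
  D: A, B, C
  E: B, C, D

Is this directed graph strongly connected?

There is no directed path from B to E, so the graph is not strongly connected.

No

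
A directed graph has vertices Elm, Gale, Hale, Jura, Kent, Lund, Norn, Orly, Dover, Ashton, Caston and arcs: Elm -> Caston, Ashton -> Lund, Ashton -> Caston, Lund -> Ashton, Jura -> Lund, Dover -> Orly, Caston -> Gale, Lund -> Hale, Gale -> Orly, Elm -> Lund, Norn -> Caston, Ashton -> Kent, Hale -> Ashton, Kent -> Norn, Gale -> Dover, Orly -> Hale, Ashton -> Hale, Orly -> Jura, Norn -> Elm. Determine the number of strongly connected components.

{Elm, Gale, Hale, Jura, Kent, Lund, Norn, Orly, Dover, Ashton, Caston} are all mutually reachable — one SCC of size 11.
That gives 1 strongly connected component.

1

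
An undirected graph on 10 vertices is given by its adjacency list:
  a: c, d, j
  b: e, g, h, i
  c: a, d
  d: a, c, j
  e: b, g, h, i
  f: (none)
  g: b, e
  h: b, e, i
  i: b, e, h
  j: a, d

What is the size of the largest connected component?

5

f is isolated — a component by itself.
Starting from a we can reach a, c, d, j. That is one component of size 4.
Starting from b we can reach b, e, g, h, i. That is one component of size 5.
The largest has 5 vertices.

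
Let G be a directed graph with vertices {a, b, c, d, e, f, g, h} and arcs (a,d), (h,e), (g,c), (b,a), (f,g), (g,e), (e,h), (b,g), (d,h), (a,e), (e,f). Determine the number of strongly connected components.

{e, f, g, h} are all mutually reachable — one SCC of size 4.
{d} is an SCC by itself.
{c} is an SCC by itself.
{b} is an SCC by itself.
{a} is an SCC by itself.
That gives 5 strongly connected components.

5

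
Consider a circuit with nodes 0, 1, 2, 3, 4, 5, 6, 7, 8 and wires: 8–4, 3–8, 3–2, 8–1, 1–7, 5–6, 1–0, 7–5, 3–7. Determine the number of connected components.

Starting from 0 we can reach 0, 1, 2, 3, 4, 5, 6, 7, 8. That is one component of size 9.
Total: 1 component.

1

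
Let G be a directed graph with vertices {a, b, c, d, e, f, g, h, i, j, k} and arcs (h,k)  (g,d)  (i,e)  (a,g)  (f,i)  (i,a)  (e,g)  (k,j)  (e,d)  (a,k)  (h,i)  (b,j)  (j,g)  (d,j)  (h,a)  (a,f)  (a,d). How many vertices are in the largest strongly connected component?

3

{a, f, i} are all mutually reachable — one SCC of size 3.
{d, g, j} are all mutually reachable — one SCC of size 3.
{k} is an SCC by itself.
{e} is an SCC by itself.
{h} is an SCC by itself.
(and 2 more singleton SCCs)
The largest has 3 vertices.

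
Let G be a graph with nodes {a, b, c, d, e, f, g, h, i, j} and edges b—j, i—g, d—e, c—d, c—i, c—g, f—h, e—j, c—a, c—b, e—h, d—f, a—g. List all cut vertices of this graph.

c

Removing c increases the component count from 1 to 2, so c is a cut vertex.
By contrast removing b leaves 1 component; it is not a cut vertex. No other vertex is a cut vertex either.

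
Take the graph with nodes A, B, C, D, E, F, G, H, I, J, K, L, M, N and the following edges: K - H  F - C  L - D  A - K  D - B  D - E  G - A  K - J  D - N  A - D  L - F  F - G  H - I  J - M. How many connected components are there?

1

Starting from A we can reach A, B, C, D, E, F, G, H, I, J, K, L, M, N. That is one component of size 14.
Total: 1 component.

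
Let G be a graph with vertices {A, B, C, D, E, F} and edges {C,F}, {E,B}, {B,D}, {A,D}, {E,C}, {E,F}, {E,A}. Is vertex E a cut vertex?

Deleting E raises the number of components from 1 to 2, so E is a cut vertex.

Yes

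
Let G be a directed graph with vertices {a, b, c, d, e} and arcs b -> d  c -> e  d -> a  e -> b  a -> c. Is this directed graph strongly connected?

From b we can reach every vertex (a, b, c, d, e), and every vertex can reach b (a, b, c, d, e). So the whole graph is one strongly connected component.

Yes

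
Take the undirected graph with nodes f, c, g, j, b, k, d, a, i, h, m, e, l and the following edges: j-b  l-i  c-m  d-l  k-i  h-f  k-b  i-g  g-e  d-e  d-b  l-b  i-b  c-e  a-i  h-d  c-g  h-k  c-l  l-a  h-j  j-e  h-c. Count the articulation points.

Removing c increases the component count from 1 to 2, so c is a cut vertex.
Removing h increases the component count from 1 to 2, so h is a cut vertex.
By contrast removing k leaves 1 component; it is not a cut vertex. No other vertex is a cut vertex either.

2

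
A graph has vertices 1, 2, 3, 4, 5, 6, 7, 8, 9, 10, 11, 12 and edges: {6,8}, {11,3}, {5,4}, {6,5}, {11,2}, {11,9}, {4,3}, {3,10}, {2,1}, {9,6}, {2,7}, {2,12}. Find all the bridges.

The edges on the cycle 11-9-6-5-4-3-11 are not bridges since each lies on that cycle.
But removing 1–2 disconnects 1 from 2; removing 12–2 disconnects 12 from 2; removing 3–10 disconnects 3 from 10; removing 11–2 disconnects 11 from 2 — these are bridges.
In total 6 edges are bridges.

1-2, 10-3, 11-2, 12-2, 2-7, 6-8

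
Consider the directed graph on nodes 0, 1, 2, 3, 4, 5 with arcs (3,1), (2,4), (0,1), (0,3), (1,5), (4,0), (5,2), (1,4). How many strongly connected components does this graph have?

{0, 1, 2, 3, 4, 5} are all mutually reachable — one SCC of size 6.
That gives 1 strongly connected component.

1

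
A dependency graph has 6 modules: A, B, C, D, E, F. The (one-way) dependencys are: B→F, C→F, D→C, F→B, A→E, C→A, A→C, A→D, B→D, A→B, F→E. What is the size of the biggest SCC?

{A, B, C, D, F} are all mutually reachable — one SCC of size 5.
{E} is an SCC by itself.
The largest has 5 vertices.

5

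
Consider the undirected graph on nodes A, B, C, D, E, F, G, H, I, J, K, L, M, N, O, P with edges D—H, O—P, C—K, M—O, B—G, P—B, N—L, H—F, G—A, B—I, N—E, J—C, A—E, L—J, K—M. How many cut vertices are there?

Removing B increases the component count from 2 to 3, so B is a cut vertex.
Removing H increases the component count from 2 to 3, so H is a cut vertex.
By contrast removing I leaves 2 components; it is not a cut vertex. No other vertex is a cut vertex either.

2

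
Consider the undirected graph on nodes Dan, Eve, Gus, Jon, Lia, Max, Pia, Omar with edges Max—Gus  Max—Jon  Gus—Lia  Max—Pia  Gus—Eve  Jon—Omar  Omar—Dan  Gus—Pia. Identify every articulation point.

Gus, Jon, Max, Omar

Removing Gus increases the component count from 1 to 3, so Gus is a cut vertex.
Removing Jon increases the component count from 1 to 2, so Jon is a cut vertex.
Removing Max increases the component count from 1 to 2, so Max is a cut vertex.
Likewise Omar is a cut vertex.
By contrast removing Dan leaves 1 component; it is not a cut vertex. No other vertex is a cut vertex either.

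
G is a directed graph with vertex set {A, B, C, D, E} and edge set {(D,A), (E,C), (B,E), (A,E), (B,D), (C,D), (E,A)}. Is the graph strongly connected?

There is no directed path from D to B, so the graph is not strongly connected.

No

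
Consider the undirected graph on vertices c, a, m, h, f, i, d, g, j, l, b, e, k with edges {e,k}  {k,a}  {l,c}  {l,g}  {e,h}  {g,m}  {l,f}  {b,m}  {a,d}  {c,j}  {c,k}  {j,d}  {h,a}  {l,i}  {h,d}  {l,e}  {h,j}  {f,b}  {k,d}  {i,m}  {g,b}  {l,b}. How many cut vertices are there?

Removing l increases the component count from 1 to 2, so l is a cut vertex.
By contrast removing j leaves 1 component; it is not a cut vertex. No other vertex is a cut vertex either.

1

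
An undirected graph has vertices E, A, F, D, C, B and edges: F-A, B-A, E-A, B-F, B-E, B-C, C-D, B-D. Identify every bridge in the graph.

none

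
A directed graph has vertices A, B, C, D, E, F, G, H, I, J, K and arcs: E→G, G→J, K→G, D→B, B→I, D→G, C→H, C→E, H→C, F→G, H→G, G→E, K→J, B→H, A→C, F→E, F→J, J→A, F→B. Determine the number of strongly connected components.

{A, C, E, G, H, J} are all mutually reachable — one SCC of size 6.
{D} is an SCC by itself.
{F} is an SCC by itself.
{K} is an SCC by itself.
{B} is an SCC by itself.
(and 1 more singleton SCC)
That gives 6 strongly connected components.

6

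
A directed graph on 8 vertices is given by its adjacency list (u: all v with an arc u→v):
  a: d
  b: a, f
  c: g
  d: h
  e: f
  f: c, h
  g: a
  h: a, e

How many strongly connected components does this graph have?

2

{a, c, d, e, f, g, h} are all mutually reachable — one SCC of size 7.
{b} is an SCC by itself.
That gives 2 strongly connected components.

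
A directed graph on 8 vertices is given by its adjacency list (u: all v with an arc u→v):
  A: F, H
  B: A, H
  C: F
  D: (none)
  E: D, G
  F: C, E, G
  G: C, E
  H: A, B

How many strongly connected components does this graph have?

3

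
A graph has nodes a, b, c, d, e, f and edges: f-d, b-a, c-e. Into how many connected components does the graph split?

3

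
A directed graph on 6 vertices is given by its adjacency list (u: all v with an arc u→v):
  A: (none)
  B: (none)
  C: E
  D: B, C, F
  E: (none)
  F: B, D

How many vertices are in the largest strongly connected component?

{D, F} are all mutually reachable — one SCC of size 2.
{E} is an SCC by itself.
{C} is an SCC by itself.
{A} is an SCC by itself.
{B} is an SCC by itself.
The largest has 2 vertices.

2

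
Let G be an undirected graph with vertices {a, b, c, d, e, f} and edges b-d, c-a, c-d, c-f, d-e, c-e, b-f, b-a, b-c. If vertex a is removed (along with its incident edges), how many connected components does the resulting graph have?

1

With a gone, the remaining components are: {b, c, d, e, f}.
That is 1 component.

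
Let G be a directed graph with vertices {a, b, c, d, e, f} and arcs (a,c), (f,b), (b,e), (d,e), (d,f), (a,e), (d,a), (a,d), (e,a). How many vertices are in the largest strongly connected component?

{a, b, d, e, f} are all mutually reachable — one SCC of size 5.
{c} is an SCC by itself.
The largest has 5 vertices.

5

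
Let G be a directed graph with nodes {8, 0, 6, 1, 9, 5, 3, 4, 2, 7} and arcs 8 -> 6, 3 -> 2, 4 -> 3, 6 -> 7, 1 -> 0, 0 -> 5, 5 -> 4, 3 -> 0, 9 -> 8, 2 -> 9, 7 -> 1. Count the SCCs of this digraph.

1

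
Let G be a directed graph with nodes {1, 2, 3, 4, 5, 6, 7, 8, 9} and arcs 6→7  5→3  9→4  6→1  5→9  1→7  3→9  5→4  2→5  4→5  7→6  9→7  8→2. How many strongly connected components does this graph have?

4

{3, 4, 5, 9} are all mutually reachable — one SCC of size 4.
{1, 6, 7} are all mutually reachable — one SCC of size 3.
{2} is an SCC by itself.
{8} is an SCC by itself.
That gives 4 strongly connected components.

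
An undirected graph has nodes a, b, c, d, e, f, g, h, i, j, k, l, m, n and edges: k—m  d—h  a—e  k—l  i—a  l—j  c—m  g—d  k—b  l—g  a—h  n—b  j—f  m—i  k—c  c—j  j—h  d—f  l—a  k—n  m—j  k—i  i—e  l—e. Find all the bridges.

none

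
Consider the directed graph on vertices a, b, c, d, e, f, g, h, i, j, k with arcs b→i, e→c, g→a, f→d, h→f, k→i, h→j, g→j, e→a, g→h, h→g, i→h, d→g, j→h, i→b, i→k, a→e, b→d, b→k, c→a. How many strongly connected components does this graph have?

{d, f, g, h, j} are all mutually reachable — one SCC of size 5.
{a, c, e} are all mutually reachable — one SCC of size 3.
{b, i, k} are all mutually reachable — one SCC of size 3.
That gives 3 strongly connected components.

3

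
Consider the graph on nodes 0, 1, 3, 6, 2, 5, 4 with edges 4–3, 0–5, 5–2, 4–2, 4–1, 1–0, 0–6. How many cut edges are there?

2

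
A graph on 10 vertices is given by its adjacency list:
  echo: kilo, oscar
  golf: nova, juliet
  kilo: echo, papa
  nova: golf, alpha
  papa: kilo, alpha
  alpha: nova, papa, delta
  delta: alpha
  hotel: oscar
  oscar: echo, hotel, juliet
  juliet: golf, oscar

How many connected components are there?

1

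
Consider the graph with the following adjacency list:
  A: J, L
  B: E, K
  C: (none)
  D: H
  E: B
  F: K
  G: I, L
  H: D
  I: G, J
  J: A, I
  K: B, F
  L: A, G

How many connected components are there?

4

C is isolated — a component by itself.
Starting from D we can reach D, H. That is one component of size 2.
Starting from B we can reach B, E, F, K. That is one component of size 4.
Starting from A we can reach A, G, I, J, L. That is one component of size 5.
Total: 4 components.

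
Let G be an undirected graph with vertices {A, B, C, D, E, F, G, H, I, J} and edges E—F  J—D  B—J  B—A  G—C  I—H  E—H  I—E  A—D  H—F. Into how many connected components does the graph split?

Starting from C we can reach C, G. That is one component of size 2.
Starting from A we can reach A, B, D, J. That is one component of size 4.
Starting from E we can reach E, F, H, I. That is one component of size 4.
Total: 3 components.

3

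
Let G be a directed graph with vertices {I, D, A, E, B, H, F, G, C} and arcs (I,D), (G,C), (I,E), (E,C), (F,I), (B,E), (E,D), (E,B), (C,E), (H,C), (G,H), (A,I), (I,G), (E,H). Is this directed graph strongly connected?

No

There is no directed path from B to A, so the graph is not strongly connected.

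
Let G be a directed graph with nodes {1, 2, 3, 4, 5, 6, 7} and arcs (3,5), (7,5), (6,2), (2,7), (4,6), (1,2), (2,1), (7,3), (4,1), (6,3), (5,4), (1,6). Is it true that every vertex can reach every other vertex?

Yes

From 1 we can reach every vertex (1, 2, 3, 4, 5, 6, 7), and every vertex can reach 1 (1, 2, 3, 4, 5, 6, 7). So the whole graph is one strongly connected component.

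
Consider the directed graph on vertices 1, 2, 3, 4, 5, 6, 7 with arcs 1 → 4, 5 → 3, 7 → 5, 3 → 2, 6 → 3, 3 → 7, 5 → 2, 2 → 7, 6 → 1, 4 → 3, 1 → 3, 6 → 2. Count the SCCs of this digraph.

4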